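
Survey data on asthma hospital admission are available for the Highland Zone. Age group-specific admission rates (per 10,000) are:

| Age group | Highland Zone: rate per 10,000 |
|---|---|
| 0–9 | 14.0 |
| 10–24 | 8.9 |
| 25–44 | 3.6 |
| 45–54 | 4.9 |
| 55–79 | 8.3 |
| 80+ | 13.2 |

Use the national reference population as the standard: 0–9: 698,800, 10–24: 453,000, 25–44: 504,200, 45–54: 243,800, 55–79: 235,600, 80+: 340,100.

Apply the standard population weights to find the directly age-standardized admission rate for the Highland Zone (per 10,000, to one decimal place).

9.4

Standard total = 2,475,500; weights = 0.2823, 0.1830, 0.2037, 0.0985, 0.0952, 0.1374.
Standardized rate: 0.2823×14.0 + 0.1830×8.9 + 0.2037×3.6 + 0.0985×4.9 + 0.0952×8.3 + 0.1374×13.2 = 9.3999 per 10,000.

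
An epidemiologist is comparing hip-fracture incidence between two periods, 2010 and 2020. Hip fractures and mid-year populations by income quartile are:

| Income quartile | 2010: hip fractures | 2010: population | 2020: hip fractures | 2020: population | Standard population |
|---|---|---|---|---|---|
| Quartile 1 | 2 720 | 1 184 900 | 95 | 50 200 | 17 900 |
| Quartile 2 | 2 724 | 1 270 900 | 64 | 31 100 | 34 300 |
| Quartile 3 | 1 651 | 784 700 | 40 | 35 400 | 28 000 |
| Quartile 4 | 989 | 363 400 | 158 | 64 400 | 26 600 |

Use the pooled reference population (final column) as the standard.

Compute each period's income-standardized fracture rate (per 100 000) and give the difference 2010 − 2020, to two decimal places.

Income-specific rates per 100 000 for 2010: 229.56, 214.34, 210.40, 272.15.
For 2020: 189.24, 205.79, 112.99, 245.34.
Standard total = 106 800; weights = 0.1676, 0.3212, 0.2622, 0.2491.
2010: 0.1676×229.56 + 0.3212×214.34 + 0.2622×210.40 + 0.2491×272.15 = 230.2545 per 100 000.
2020: 0.1676×189.24 + 0.3212×205.79 + 0.2622×112.99 + 0.2491×245.34 = 188.5384 per 100 000.
Difference = 230.2545 − 188.5384 = 41.7161.

41.72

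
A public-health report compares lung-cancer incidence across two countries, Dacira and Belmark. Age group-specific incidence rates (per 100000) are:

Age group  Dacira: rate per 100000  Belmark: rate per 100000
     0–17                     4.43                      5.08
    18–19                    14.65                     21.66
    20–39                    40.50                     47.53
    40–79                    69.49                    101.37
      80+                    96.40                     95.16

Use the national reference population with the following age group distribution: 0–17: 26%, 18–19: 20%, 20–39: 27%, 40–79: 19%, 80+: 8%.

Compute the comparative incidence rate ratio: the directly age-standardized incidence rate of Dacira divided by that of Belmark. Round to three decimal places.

0.792

Standard weights: 0.26, 0.20, 0.27, 0.19, 0.08.
Dacira: 0.2600×4.43 + 0.2000×14.65 + 0.2700×40.50 + 0.1900×69.49 + 0.0800×96.40 = 35.9319 per 100000.
Belmark: 0.2600×5.08 + 0.2000×21.66 + 0.2700×47.53 + 0.1900×101.37 + 0.0800×95.16 = 45.3590 per 100000.
Ratio = 35.9319 ÷ 45.3590 = 0.79217.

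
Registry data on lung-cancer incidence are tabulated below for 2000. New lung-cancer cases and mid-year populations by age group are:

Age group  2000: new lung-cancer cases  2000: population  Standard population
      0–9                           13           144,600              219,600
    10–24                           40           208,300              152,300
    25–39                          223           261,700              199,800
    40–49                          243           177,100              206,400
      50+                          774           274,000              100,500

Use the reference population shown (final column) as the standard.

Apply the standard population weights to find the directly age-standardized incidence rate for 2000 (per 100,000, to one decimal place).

89.5

Age-specific rates per 100,000 for 2000: 8.99, 19.20, 85.21, 137.21, 282.48.
Standard total = 878,600; weights = 0.2499, 0.1733, 0.2274, 0.2349, 0.1144.
Standardized rate: 0.2499×8.99 + 0.1733×19.20 + 0.2274×85.21 + 0.2349×137.21 + 0.1144×282.48 = 89.4992 per 100,000.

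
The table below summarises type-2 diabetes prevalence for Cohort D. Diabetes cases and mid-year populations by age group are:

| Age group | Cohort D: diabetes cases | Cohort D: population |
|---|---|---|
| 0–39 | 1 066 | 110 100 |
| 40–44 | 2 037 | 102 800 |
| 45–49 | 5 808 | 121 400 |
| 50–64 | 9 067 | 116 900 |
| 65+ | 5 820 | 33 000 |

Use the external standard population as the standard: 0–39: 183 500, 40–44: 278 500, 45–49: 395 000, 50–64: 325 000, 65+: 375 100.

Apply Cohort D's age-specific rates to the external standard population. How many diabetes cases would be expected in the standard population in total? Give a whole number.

Age-specific rates per 1 000 for Cohort D: 9.682, 19.815, 47.842, 77.562, 176.364.
Expected diabetes cases = Σ (standard pop × age-specific rate ÷ 1 000)
= 183 500×9.682/1 000 + 278 500×19.815/1 000 + 395 000×47.842/1 000 + 325 000×77.562/1 000 + 375 100×176.364/1 000
= 1776.67 + 5518.53 + 18897.53 + 25207.66 + 66154.00 = 117554.38.

117554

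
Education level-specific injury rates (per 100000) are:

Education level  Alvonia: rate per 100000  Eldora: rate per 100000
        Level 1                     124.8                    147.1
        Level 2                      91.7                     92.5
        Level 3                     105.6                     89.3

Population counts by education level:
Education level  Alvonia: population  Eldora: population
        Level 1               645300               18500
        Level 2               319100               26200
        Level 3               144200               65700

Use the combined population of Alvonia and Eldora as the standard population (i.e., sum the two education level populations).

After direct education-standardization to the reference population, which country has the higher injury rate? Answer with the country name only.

Combined standard total = 1219000; weights = 0.5445, 0.2833, 0.1722.
Alvonia: 0.5445×124.8 + 0.2833×91.7 + 0.1722×105.6 = 112.1179 per 100000.
Eldora: 0.5445×147.1 + 0.2833×92.5 + 0.1722×89.3 = 121.6811 per 100000.
The crude rates (112.78 vs 99.75) would put Alvonia higher, but that reflects its education composition; once standardized to a common education structure, Eldora has the higher underlying rate.

Eldora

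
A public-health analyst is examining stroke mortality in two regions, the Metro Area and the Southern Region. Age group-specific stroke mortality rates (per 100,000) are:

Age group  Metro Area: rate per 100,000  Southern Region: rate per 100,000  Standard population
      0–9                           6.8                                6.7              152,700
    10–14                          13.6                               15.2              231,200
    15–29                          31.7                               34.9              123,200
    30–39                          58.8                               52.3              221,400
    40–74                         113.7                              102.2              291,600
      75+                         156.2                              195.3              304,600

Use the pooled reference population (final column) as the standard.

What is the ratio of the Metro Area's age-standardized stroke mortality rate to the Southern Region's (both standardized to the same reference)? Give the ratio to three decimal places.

Standard total = 1,324,700; weights = 0.1153, 0.1745, 0.0930, 0.1671, 0.2201, 0.2299.
The Metro Area: 0.1153×6.8 + 0.1745×13.6 + 0.0930×31.7 + 0.1671×58.8 + 0.2201×113.7 + 0.2299×156.2 = 76.8777 per 100,000.
The Southern Region: 0.1153×6.7 + 0.1745×15.2 + 0.0930×34.9 + 0.1671×52.3 + 0.2201×102.2 + 0.2299×195.3 = 82.8158 per 100,000.
Ratio = 76.8777 ÷ 82.8158 = 0.92830.

0.928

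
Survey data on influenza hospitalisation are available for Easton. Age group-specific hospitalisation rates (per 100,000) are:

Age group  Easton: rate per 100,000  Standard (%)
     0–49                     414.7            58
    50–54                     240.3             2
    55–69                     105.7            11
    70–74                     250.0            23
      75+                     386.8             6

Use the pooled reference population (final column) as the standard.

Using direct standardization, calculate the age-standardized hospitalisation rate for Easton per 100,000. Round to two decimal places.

337.67

Standard weights: 0.58, 0.02, 0.11, 0.23, 0.06.
Standardized rate: 0.5800×414.7 + 0.0200×240.3 + 0.1100×105.7 + 0.2300×250.0 + 0.0600×386.8 = 337.6670 per 100,000.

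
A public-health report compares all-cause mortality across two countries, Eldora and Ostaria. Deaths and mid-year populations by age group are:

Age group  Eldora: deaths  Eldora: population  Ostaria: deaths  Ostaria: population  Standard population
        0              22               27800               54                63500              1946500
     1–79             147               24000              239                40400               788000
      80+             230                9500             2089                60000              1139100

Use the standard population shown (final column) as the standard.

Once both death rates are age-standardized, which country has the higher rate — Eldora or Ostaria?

Age-specific rates per 100000 for Eldora: 79.14, 612.50, 2421.05.
For Ostaria: 85.04, 591.58, 3481.67.
Standard total = 3873600; weights = 0.5025, 0.2034, 0.2941.
Eldora: 0.5025×79.14 + 0.2034×612.50 + 0.2941×2421.05 = 876.3193 per 100000.
Ostaria: 0.5025×85.04 + 0.2034×591.58 + 0.2941×3481.67 = 1186.9227 per 100000.

Ostaria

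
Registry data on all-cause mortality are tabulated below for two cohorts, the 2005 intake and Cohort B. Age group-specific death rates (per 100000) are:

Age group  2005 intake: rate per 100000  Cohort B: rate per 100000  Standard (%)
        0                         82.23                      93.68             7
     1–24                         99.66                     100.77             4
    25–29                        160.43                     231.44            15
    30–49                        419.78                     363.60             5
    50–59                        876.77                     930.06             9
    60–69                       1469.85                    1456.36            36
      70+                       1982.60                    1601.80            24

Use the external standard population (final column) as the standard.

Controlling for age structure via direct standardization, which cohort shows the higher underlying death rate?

2005 intake

Standard weights: 0.07, 0.04, 0.15, 0.05, 0.09, 0.36, 0.24.
The 2005 intake: 0.0700×82.23 + 0.0400×99.66 + 0.1500×160.43 + 0.0500×419.78 + 0.0900×876.77 + 0.3600×1469.85 + 0.2400×1982.60 = 1138.6753 per 100000.
Cohort B: 0.0700×93.68 + 0.0400×100.77 + 0.1500×231.44 + 0.0500×363.60 + 0.0900×930.06 + 0.3600×1456.36 + 0.2400×1601.80 = 1055.9114 per 100000.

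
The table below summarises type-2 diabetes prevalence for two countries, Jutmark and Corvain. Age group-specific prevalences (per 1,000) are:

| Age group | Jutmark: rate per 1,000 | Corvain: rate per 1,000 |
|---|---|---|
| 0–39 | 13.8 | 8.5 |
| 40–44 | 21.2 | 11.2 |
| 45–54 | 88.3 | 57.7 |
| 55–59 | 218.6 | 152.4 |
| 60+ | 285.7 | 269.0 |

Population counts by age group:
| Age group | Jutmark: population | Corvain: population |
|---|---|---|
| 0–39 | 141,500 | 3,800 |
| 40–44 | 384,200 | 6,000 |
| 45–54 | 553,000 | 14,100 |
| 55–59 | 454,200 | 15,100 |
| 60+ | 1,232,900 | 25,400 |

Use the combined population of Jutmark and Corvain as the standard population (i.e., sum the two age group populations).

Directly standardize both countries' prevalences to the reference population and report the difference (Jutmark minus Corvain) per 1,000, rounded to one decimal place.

26.2

Combined standard total = 2,830,200; weights = 0.0513, 0.1379, 0.2004, 0.1658, 0.4446.
Jutmark: 0.0513×13.8 + 0.1379×21.2 + 0.2004×88.3 + 0.1658×218.6 + 0.4446×285.7 = 184.5939 per 1,000.
Corvain: 0.0513×8.5 + 0.1379×11.2 + 0.2004×57.7 + 0.1658×152.4 + 0.4446×269.0 = 158.4096 per 1,000.
Difference = 184.5939 − 158.4096 = 26.1842.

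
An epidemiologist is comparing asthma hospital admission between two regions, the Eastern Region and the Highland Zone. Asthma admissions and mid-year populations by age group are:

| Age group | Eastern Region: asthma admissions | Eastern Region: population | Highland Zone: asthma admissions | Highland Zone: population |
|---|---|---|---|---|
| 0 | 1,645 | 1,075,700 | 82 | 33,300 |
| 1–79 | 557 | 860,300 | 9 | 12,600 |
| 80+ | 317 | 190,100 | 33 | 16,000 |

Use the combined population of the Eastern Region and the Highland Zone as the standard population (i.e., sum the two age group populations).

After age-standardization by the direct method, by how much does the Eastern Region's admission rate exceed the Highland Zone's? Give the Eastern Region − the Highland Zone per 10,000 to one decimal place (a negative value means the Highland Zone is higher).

Age-specific rates per 10,000 for the Eastern Region: 15.29, 6.47, 16.68.
For the Highland Zone: 24.62, 7.14, 20.62.
Combined standard total = 2,188,000; weights = 0.5069, 0.3989, 0.0942.
The Eastern Region: 0.5069×15.29 + 0.3989×6.47 + 0.0942×16.68 = 11.9048 per 10,000.
The Highland Zone: 0.5069×24.62 + 0.3989×7.14 + 0.0942×20.62 = 17.2735 per 10,000.
Difference = 11.9048 − 17.2735 = -5.3688.

-5.4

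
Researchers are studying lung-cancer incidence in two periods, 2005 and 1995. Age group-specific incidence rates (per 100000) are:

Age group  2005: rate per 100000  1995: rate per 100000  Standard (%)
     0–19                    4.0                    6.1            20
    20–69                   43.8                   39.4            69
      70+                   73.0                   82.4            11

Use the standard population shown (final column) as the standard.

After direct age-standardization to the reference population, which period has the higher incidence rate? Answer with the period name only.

Standard weights: 0.20, 0.69, 0.11.
2005: 0.2000×4.0 + 0.6900×43.8 + 0.1100×73.0 = 39.0520 per 100000.
1995: 0.2000×6.1 + 0.6900×39.4 + 0.1100×82.4 = 37.4700 per 100000.

2005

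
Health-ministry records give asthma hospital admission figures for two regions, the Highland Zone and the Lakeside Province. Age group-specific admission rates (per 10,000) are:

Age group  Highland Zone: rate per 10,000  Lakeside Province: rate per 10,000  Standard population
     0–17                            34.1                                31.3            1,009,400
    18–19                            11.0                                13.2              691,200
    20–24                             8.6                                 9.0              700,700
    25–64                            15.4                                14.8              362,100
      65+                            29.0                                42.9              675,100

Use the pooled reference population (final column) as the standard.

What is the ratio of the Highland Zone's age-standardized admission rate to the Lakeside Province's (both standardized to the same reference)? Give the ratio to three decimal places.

0.900

Standard total = 3,438,500; weights = 0.2936, 0.2010, 0.2038, 0.1053, 0.1963.
The Highland Zone: 0.2936×34.1 + 0.2010×11.0 + 0.2038×8.6 + 0.1053×15.4 + 0.1963×29.0 = 21.2895 per 10,000.
The Lakeside Province: 0.2936×31.3 + 0.2010×13.2 + 0.2038×9.0 + 0.1053×14.8 + 0.1963×42.9 = 23.6572 per 10,000.
Ratio = 21.2895 ÷ 23.6572 = 0.89992.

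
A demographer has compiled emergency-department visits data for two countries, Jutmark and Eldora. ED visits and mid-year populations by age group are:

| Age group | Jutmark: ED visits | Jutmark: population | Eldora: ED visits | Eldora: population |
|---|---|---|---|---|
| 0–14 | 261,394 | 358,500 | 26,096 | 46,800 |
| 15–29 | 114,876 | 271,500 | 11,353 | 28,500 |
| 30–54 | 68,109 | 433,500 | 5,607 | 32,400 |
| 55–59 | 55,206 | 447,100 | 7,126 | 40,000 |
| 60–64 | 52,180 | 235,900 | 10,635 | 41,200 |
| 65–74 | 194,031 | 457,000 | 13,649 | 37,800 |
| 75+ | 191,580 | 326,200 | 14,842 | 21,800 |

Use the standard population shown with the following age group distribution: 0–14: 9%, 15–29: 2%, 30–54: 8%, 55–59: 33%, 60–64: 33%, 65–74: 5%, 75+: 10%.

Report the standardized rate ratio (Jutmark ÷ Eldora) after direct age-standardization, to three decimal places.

Age-specific rates per 1,000 for Jutmark: 729.132, 423.116, 157.114, 123.476, 221.195, 424.575, 587.308.
For Eldora: 557.607, 398.351, 173.056, 178.150, 258.131, 361.085, 680.826.
Standard weights: 0.09, 0.02, 0.08, 0.33, 0.33, 0.05, 0.10.
Jutmark: 0.0900×729.132 + 0.0200×423.116 + 0.0800×157.114 + 0.3300×123.476 + 0.3300×221.195 + 0.0500×424.575 + 0.1000×587.308 = 280.3545 per 1,000.
Eldora: 0.0900×557.607 + 0.0200×398.351 + 0.0800×173.056 + 0.3300×178.150 + 0.3300×258.131 + 0.0500×361.085 + 0.1000×680.826 = 302.1056 per 1,000.
Ratio = 280.3545 ÷ 302.1056 = 0.92800.

0.928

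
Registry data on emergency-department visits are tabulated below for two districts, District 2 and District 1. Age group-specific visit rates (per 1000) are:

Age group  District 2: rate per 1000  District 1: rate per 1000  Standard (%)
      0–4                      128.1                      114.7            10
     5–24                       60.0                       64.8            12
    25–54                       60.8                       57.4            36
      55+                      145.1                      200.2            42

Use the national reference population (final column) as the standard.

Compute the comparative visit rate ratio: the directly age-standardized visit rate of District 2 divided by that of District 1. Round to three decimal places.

Standard weights: 0.10, 0.12, 0.36, 0.42.
District 2: 0.1000×128.1 + 0.1200×60.0 + 0.3600×60.8 + 0.4200×145.1 = 102.8400 per 1000.
District 1: 0.1000×114.7 + 0.1200×64.8 + 0.3600×57.4 + 0.4200×200.2 = 123.9940 per 1000.
Ratio = 102.8400 ÷ 123.9940 = 0.82939.

0.829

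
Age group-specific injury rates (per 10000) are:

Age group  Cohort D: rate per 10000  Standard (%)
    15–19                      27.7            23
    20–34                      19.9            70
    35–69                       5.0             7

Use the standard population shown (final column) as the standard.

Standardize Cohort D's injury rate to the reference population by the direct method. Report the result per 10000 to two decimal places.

20.65

Standard weights: 0.23, 0.70, 0.07.
Standardized rate: 0.2300×27.7 + 0.7000×19.9 + 0.0700×5.0 = 20.6510 per 10000.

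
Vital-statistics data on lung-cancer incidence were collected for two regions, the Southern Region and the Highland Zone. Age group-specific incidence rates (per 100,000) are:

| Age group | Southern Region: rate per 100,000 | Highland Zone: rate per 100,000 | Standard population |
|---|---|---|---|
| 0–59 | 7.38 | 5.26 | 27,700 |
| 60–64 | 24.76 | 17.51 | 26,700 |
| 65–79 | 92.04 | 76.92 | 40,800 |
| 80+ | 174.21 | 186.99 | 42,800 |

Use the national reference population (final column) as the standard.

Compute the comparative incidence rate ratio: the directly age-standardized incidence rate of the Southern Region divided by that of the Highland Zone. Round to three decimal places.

1.027

Standard total = 138,000; weights = 0.2007, 0.1935, 0.2957, 0.3101.
The Southern Region: 0.2007×7.38 + 0.1935×24.76 + 0.2957×92.04 + 0.3101×174.21 = 87.5140 per 100,000.
The Highland Zone: 0.2007×5.26 + 0.1935×17.51 + 0.2957×76.92 + 0.3101×186.99 = 85.1792 per 100,000.
Ratio = 87.5140 ÷ 85.1792 = 1.02741.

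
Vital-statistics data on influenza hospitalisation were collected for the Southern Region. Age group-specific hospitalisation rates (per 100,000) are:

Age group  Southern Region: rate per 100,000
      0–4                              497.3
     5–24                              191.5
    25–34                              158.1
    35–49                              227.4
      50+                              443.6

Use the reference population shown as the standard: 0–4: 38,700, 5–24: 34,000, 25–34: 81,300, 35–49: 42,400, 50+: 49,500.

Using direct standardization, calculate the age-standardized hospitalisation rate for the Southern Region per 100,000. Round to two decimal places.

285.52

Standard total = 245,900; weights = 0.1574, 0.1383, 0.3306, 0.1724, 0.2013.
Standardized rate: 0.1574×497.3 + 0.1383×191.5 + 0.3306×158.1 + 0.1724×227.4 + 0.2013×443.6 = 285.5226 per 100,000.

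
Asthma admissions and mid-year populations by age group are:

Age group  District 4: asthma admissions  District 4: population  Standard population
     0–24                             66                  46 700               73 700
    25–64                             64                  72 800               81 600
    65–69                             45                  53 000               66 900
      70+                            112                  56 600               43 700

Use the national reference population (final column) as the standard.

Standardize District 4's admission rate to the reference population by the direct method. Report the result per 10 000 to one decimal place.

12.0

Age-specific rates per 10 000 for District 4: 14.13, 8.79, 8.49, 19.79.
Standard total = 265 900; weights = 0.2772, 0.3069, 0.2516, 0.1643.
Standardized rate: 0.2772×14.13 + 0.3069×8.79 + 0.2516×8.49 + 0.1643×19.79 = 12.0034 per 10 000.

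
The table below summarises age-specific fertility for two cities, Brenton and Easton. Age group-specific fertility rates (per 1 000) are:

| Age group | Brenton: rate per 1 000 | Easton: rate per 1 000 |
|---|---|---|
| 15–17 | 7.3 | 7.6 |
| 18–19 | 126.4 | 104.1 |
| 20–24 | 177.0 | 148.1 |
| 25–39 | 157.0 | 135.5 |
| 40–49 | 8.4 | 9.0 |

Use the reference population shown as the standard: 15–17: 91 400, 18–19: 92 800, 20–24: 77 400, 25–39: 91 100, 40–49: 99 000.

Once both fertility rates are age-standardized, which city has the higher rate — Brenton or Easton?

Standard total = 451 700; weights = 0.2023, 0.2054, 0.1714, 0.2017, 0.2192.
Brenton: 0.2023×7.3 + 0.2054×126.4 + 0.1714×177.0 + 0.2017×157.0 + 0.2192×8.4 = 91.2801 per 1 000.
Easton: 0.2023×7.6 + 0.2054×104.1 + 0.1714×148.1 + 0.2017×135.5 + 0.2192×9.0 = 77.6026 per 1 000.

Brenton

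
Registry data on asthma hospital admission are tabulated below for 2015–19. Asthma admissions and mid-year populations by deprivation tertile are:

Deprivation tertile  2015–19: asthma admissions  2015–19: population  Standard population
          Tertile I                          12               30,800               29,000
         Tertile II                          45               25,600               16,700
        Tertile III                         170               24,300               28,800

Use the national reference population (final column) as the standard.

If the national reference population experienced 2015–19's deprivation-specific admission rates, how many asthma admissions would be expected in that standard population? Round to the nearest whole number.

242

Deprivation-specific rates per 10,000 for 2015–19: 3.90, 17.58, 69.96.
Expected asthma admissions = Σ (standard pop × deprivation-specific rate ÷ 10,000)
= 29,000×3.90/10,000 + 16,700×17.58/10,000 + 28,800×69.96/10,000
= 11.30 + 29.36 + 201.48 = 242.14.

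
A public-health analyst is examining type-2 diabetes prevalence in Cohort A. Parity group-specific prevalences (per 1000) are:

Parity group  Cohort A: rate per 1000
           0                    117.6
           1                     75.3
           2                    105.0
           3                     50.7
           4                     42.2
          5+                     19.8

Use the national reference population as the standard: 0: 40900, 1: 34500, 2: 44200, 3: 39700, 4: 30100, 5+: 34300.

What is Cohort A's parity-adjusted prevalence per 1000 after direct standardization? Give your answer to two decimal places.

Standard total = 223700; weights = 0.1828, 0.1542, 0.1976, 0.1775, 0.1346, 0.1533.
Standardized rate: 0.1828×117.6 + 0.1542×75.3 + 0.1976×105.0 + 0.1775×50.7 + 0.1346×42.2 + 0.1533×19.8 = 71.5728 per 1000.

71.57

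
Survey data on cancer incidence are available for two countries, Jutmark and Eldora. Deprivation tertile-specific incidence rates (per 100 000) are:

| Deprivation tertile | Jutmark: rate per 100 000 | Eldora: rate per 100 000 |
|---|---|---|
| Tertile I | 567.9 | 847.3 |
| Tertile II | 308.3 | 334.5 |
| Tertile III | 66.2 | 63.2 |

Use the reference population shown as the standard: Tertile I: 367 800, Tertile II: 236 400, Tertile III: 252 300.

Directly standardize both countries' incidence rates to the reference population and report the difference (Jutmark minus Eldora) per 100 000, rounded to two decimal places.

Standard total = 856 500; weights = 0.4294, 0.2760, 0.2946.
Jutmark: 0.4294×567.9 + 0.2760×308.3 + 0.2946×66.2 = 348.4623 per 100 000.
Eldora: 0.4294×847.3 + 0.2760×334.5 + 0.2946×63.2 = 474.7905 per 100 000.
Difference = 348.4623 − 474.7905 = -126.3282.

-126.33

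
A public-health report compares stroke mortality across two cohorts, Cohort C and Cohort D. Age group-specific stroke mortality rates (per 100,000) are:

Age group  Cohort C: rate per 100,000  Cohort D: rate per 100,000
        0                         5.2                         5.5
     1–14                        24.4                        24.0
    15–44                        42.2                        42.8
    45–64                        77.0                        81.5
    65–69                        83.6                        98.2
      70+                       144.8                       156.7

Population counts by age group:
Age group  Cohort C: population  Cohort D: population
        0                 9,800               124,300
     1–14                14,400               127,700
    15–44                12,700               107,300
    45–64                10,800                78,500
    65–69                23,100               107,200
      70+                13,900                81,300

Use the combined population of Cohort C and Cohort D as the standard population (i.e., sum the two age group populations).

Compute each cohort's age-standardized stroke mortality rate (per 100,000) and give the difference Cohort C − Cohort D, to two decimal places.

Combined standard total = 711,000; weights = 0.1886, 0.1999, 0.1688, 0.1256, 0.1833, 0.1339.
Cohort C: 0.1886×5.2 + 0.1999×24.4 + 0.1688×42.2 + 0.1256×77.0 + 0.1833×83.6 + 0.1339×144.8 = 57.3596 per 100,000.
Cohort D: 0.1886×5.5 + 0.1999×24.0 + 0.1688×42.8 + 0.1256×81.5 + 0.1833×98.2 + 0.1339×156.7 = 62.2717 per 100,000.
Difference = 57.3596 − 62.2717 = -4.9121.

-4.91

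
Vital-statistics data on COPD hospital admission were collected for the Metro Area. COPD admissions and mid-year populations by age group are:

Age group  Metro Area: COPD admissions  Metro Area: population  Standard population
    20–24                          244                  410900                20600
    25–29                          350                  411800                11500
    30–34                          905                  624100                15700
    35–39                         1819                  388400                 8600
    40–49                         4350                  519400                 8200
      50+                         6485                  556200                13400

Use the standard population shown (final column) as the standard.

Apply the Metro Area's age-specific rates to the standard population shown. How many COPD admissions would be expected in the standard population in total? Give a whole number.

Age-specific rates per 10000 for the Metro Area: 5.94, 8.50, 14.50, 46.83, 83.75, 116.59.
Expected COPD admissions = Σ (standard pop × age-specific rate ÷ 10000)
= 20600×5.94/10000 + 11500×8.50/10000 + 15700×14.50/10000 + 8600×46.83/10000 + 8200×83.75/10000 + 13400×116.59/10000
= 12.23 + 9.77 + 22.77 + 40.28 + 68.68 + 156.24 = 309.96.

310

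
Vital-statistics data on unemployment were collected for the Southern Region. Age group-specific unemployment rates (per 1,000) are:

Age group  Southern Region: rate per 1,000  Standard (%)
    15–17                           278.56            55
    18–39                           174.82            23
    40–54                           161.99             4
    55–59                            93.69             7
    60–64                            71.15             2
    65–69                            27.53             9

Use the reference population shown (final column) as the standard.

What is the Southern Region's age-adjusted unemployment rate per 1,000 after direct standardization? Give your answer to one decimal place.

Standard weights: 0.55, 0.23, 0.04, 0.07, 0.02, 0.09.
Standardized rate: 0.5500×278.56 + 0.2300×174.82 + 0.0400×161.99 + 0.0700×93.69 + 0.0200×71.15 + 0.0900×27.53 = 210.3552 per 1,000.

210.4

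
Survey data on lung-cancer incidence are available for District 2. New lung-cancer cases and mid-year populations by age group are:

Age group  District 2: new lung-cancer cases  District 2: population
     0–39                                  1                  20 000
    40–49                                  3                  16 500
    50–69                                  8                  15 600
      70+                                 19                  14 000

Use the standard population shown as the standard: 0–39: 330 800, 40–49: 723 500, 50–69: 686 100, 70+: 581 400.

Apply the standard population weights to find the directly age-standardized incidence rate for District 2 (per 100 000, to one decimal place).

Age-specific rates per 100 000 for District 2: 5.00, 18.18, 51.28, 135.71.
Standard total = 2 321 800; weights = 0.1425, 0.3116, 0.2955, 0.2504.
Standardized rate: 0.1425×5.00 + 0.3116×18.18 + 0.2955×51.28 + 0.2504×135.71 = 55.5162 per 100 000.

55.5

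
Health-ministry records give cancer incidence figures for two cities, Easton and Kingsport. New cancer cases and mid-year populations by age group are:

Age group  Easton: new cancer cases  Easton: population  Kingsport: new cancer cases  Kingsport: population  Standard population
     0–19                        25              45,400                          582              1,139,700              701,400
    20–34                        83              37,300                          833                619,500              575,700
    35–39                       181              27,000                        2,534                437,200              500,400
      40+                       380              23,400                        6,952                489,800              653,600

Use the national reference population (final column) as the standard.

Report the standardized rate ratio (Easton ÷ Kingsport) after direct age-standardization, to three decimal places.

1.175

Age-specific rates per 100,000 for Easton: 55.07, 222.52, 670.37, 1623.93.
For Kingsport: 51.07, 134.46, 579.60, 1419.35.
Standard total = 2,431,100; weights = 0.2885, 0.2368, 0.2058, 0.2688.
Easton: 0.2885×55.07 + 0.2368×222.52 + 0.2058×670.37 + 0.2688×1623.93 = 643.1587 per 100,000.
Kingsport: 0.2885×51.07 + 0.2368×134.46 + 0.2058×579.60 + 0.2688×1419.35 = 547.4679 per 100,000.
Ratio = 643.1587 ÷ 547.4679 = 1.17479.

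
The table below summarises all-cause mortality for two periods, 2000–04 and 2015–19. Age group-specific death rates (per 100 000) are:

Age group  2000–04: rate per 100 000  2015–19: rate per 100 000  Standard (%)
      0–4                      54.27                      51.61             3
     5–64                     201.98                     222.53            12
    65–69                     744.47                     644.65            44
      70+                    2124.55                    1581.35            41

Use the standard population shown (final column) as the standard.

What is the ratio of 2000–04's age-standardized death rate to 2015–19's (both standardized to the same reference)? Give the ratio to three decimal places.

Standard weights: 0.03, 0.12, 0.44, 0.41.
2000–04: 0.0300×54.27 + 0.1200×201.98 + 0.4400×744.47 + 0.4100×2124.55 = 1224.4980 per 100 000.
2015–19: 0.0300×51.61 + 0.1200×222.53 + 0.4400×644.65 + 0.4100×1581.35 = 960.2514 per 100 000.
Ratio = 1224.4980 ÷ 960.2514 = 1.27518.

1.275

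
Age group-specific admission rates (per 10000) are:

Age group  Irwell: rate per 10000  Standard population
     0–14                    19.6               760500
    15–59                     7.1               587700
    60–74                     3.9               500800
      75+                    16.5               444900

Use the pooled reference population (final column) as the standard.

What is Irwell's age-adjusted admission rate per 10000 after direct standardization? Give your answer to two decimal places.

12.37

Standard total = 2293900; weights = 0.3315, 0.2562, 0.2183, 0.1939.
Standardized rate: 0.3315×19.6 + 0.2562×7.1 + 0.2183×3.9 + 0.1939×16.5 = 12.3686 per 10000.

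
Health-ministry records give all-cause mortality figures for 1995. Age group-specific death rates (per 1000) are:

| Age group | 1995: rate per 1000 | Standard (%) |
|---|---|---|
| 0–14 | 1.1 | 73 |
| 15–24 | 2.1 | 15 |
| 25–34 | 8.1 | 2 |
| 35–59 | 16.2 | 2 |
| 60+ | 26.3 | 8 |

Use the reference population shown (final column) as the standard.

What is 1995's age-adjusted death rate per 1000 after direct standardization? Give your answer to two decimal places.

3.71

Standard weights: 0.73, 0.15, 0.02, 0.02, 0.08.
Standardized rate: 0.7300×1.1 + 0.1500×2.1 + 0.0200×8.1 + 0.0200×16.2 + 0.0800×26.3 = 3.7080 per 1000.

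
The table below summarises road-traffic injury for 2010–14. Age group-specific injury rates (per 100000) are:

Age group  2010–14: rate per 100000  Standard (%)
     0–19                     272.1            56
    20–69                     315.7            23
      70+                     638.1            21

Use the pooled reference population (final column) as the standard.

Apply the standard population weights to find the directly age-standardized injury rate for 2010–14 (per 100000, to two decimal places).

Standard weights: 0.56, 0.23, 0.21.
Standardized rate: 0.5600×272.1 + 0.2300×315.7 + 0.2100×638.1 = 358.9880 per 100000.

358.99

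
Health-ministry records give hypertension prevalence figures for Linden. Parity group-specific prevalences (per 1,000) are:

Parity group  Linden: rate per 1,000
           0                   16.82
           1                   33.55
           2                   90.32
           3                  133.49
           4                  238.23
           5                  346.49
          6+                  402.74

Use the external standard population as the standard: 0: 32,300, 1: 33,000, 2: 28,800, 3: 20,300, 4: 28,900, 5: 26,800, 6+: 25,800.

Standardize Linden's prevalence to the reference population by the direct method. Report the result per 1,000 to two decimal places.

171.12

Standard total = 195,900; weights = 0.1649, 0.1685, 0.1470, 0.1036, 0.1475, 0.1368, 0.1317.
Standardized rate: 0.1649×16.82 + 0.1685×33.55 + 0.1470×90.32 + 0.1036×133.49 + 0.1475×238.23 + 0.1368×346.49 + 0.1317×402.74 = 171.1229 per 1,000.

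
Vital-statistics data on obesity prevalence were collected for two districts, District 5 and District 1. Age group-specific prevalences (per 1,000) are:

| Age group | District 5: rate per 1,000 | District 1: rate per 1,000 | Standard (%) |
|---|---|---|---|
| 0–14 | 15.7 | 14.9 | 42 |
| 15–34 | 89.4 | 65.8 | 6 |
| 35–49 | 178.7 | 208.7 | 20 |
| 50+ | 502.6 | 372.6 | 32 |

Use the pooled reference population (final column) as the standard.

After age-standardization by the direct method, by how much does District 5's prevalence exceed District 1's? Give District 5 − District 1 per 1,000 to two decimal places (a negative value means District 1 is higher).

Standard weights: 0.42, 0.06, 0.20, 0.32.
District 5: 0.4200×15.7 + 0.0600×89.4 + 0.2000×178.7 + 0.3200×502.6 = 208.5300 per 1,000.
District 1: 0.4200×14.9 + 0.0600×65.8 + 0.2000×208.7 + 0.3200×372.6 = 171.1780 per 1,000.
Difference = 208.5300 − 171.1780 = 37.3520.

37.35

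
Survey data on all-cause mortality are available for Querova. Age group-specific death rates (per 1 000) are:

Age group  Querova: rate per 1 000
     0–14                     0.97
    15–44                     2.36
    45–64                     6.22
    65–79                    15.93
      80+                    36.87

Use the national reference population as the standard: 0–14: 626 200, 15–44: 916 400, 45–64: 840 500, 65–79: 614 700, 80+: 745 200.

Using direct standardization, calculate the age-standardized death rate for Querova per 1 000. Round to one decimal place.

Standard total = 3 743 000; weights = 0.1673, 0.2448, 0.2246, 0.1642, 0.1991.
Standardized rate: 0.1673×0.97 + 0.2448×2.36 + 0.2246×6.22 + 0.1642×15.93 + 0.1991×36.87 = 12.0934 per 1 000.

12.1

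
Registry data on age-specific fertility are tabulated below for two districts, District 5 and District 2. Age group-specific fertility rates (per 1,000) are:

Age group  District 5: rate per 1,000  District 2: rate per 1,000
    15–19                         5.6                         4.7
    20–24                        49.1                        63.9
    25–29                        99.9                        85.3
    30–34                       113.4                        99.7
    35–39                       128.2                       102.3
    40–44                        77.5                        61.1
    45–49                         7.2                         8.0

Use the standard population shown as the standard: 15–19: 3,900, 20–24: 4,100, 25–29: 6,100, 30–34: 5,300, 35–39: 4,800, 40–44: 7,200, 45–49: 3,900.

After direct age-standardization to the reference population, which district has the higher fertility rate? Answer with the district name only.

District 5

Standard total = 35,300; weights = 0.1105, 0.1161, 0.1728, 0.1501, 0.1360, 0.2040, 0.1105.
District 5: 0.1105×5.6 + 0.1161×49.1 + 0.1728×99.9 + 0.1501×113.4 + 0.1360×128.2 + 0.2040×77.5 + 0.1105×7.2 = 74.6459 per 1,000.
District 2: 0.1105×4.7 + 0.1161×63.9 + 0.1728×85.3 + 0.1501×99.7 + 0.1360×102.3 + 0.2040×61.1 + 0.1105×8.0 = 64.9071 per 1,000.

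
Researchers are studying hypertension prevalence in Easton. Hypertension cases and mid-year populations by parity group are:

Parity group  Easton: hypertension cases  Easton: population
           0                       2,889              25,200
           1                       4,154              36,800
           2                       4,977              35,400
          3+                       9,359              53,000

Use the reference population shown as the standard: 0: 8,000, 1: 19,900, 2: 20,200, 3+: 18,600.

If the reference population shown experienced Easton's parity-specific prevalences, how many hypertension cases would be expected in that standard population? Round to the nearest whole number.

9288

Parity-specific rates per 1,000 for Easton: 114.643, 112.880, 140.593, 176.585.
Expected hypertension cases = Σ (standard pop × parity-specific rate ÷ 1,000)
= 8,000×114.643/1,000 + 19,900×112.880/1,000 + 20,200×140.593/1,000 + 18,600×176.585/1,000
= 917.14 + 2246.32 + 2839.98 + 3284.48 = 9287.93.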